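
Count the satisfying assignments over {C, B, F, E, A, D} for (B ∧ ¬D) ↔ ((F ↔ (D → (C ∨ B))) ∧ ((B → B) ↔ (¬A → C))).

Initial set: {((B ∧ ¬D) ↔ ((F ↔ (D → (C ∨ B))) ∧ ((B → B) ↔ (¬A → C))))}.
((B ∧ ¬D) ↔ ((F ↔ (D → (C ∨ B))) ∧ ((B → B) ↔ (¬A → C)))): β-rule — branch into (B ∧ ¬D), ((F ↔ (D → (C ∨ B))) ∧ ((B → B) ↔ (¬A → C)))  //  ¬(B ∧ ¬D), ¬((F ↔ (D → (C ∨ B))) ∧ ((B → B) ↔ (¬A → C))).
  branch 1 (add (B ∧ ¬D), ((F ↔ (D → (C ∨ B))) ∧ ((B → B) ↔ (¬A → C)))):
    (B ∧ ¬D): α-rule — add B, ¬D.
    ((F ↔ (D → (C ∨ B))) ∧ ((B → B) ↔ (¬A → C))): α-rule — add (F ↔ (D → (C ∨ B))), ((B → B) ↔ (¬A → C)).
    (F ↔ (D → (C ∨ B))): β-rule — branch into F, (D → (C ∨ B))  //  ¬F, ¬(D → (C ∨ B)).
      branch 1.1 (add F, (D → (C ∨ B))):
        ((B → B) ↔ (¬A → C)): β-rule — branch into (B → B), (¬A → C)  //  ¬(B → B), ¬(¬A → C).
          branch 1.1.1 (add (B → B), (¬A → C)):
            (D → (C ∨ B)): β-rule — branch into ¬D  //  (C ∨ B).
              branch 1.1.1.1 (add ¬D):
                (B → B): β-rule — branch into ¬B  //  B.
                  branch 1.1.1.1.1 (add ¬B):
                    × closes — contains both B and ¬B.
                  branch 1.1.1.1.2 (add B):
                    (¬A → C): β-rule — branch into ¬¬A  //  C.
                      branch 1.1.1.1.2.1 (add ¬¬A):
                        ○ open, literals {A=1, B=1, D=0, F=1}.
                      branch 1.1.1.1.2.2 (add C):
                        ○ open, literals {B=1, C=1, D=0, F=1}.
              branch 1.1.1.2 (add (C ∨ B)):
                (B → B): β-rule — branch into ¬B  //  B.
                  branch 1.1.1.2.1 (add ¬B):
                    × closes — contains both B and ¬B.
                  branch 1.1.1.2.2 (add B):
                    (¬A → C): β-rule — branch into ¬¬A  //  C.
                      branch 1.1.1.2.2.1 (add ¬¬A):
                        (C ∨ B): β-rule — branch into C  //  B.
                          branch 1.1.1.2.2.1.1 (add C):
                            ○ open, literals {A=1, B=1, C=1, D=0, F=1}.
                          branch 1.1.1.2.2.1.2 (add B):
                            ○ open, literals {A=1, B=1, D=0, F=1}.
                      branch 1.1.1.2.2.2 (add C):
                        (C ∨ B): β-rule — branch into C  //  B.
                          branch 1.1.1.2.2.2.1 (add C):
                            ○ open, literals {B=1, C=1, D=0, F=1}.
                          branch 1.1.1.2.2.2.2 (add B):
                            ○ open, literals {B=1, C=1, D=0, F=1}.
          branch 1.1.2 (add ¬(B → B), ¬(¬A → C)):
            ¬(B → B): α-rule — add B, ¬B.
            × closes — contains both B and ¬B.
      branch 1.2 (add ¬F, ¬(D → (C ∨ B))):
        ¬(D → (C ∨ B)): α-rule — add D, ¬(C ∨ B).
        × closes — contains both D and ¬D.
  branch 2 (add ¬(B ∧ ¬D), ¬((F ↔ (D → (C ∨ B))) ∧ ((B → B) ↔ (¬A → C)))):
    ¬(B ∧ ¬D): β-rule — branch into ¬B  //  ¬¬D.
      branch 2.1 (add ¬B):
        ¬((F ↔ (D → (C ∨ B))) ∧ ((B → B) ↔ (¬A → C))): β-rule — branch into ¬(F ↔ (D → (C ∨ B)))  //  ¬((B → B) ↔ (¬A → C)).
          branch 2.1.1 (add ¬(F ↔ (D → (C ∨ B)))):
            ¬(F ↔ (D → (C ∨ B))): β-rule — branch into F, ¬(D → (C ∨ B))  //  ¬F, (D → (C ∨ B)).
              branch 2.1.1.1 (add F, ¬(D → (C ∨ B))):
                ¬(D → (C ∨ B)): α-rule — add D, ¬(C ∨ B).
                ¬(C ∨ B): α-rule — add ¬C, ¬B.
                ○ open, literals {B=0, C=0, D=1, F=1}.
              branch 2.1.1.2 (add ¬F, (D → (C ∨ B))):
                (D → (C ∨ B)): β-rule — branch into ¬D  //  (C ∨ B).
                  branch 2.1.1.2.1 (add ¬D):
                    ○ open, literals {B=0, D=0, F=0}.
                  branch 2.1.1.2.2 (add (C ∨ B)):
                    (C ∨ B): β-rule — branch into C  //  B.
                      branch 2.1.1.2.2.1 (add C):
                        ○ open, literals {B=0, C=1, F=0}.
                      branch 2.1.1.2.2.2 (add B):
                        × closes — contains both B and ¬B.
          branch 2.1.2 (add ¬((B → B) ↔ (¬A → C))):
            ¬((B → B) ↔ (¬A → C)): β-rule — branch into (B → B), ¬(¬A → C)  //  ¬(B → B), (¬A → C).
              branch 2.1.2.1 (add (B → B), ¬(¬A → C)):
                ¬(¬A → C): α-rule — add ¬A, ¬C.
                (B → B): β-rule — branch into ¬B  //  B.
                  branch 2.1.2.1.1 (add ¬B):
                    ○ open, literals {A=0, B=0, C=0}.
                  branch 2.1.2.1.2 (add B):
                    × closes — contains both B and ¬B.
              branch 2.1.2.2 (add ¬(B → B), (¬A → C)):
                ¬(B → B): α-rule — add B, ¬B.
                × closes — contains both B and ¬B.
      branch 2.2 (add ¬¬D):
        ¬((F ↔ (D → (C ∨ B))) ∧ ((B → B) ↔ (¬A → C))): β-rule — branch into ¬(F ↔ (D → (C ∨ B)))  //  ¬((B → B) ↔ (¬A → C)).
          branch 2.2.1 (add ¬(F ↔ (D → (C ∨ B)))):
            ¬(F ↔ (D → (C ∨ B))): β-rule — branch into F, ¬(D → (C ∨ B))  //  ¬F, (D → (C ∨ B)).
              branch 2.2.1.1 (add F, ¬(D → (C ∨ B))):
                ¬(D → (C ∨ B)): α-rule — add D, ¬(C ∨ B).
                ¬(C ∨ B): α-rule — add ¬C, ¬B.
                ○ open, literals {B=0, C=0, D=1, F=1}.
              branch 2.2.1.2 (add ¬F, (D → (C ∨ B))):
                (D → (C ∨ B)): β-rule — branch into ¬D  //  (C ∨ B).
                  branch 2.2.1.2.1 (add ¬D):
                    × closes — contains both D and ¬D.
                  branch 2.2.1.2.2 (add (C ∨ B)):
                    (C ∨ B): β-rule — branch into C  //  B.
                      branch 2.2.1.2.2.1 (add C):
                        ○ open, literals {C=1, D=1, F=0}.
                      branch 2.2.1.2.2.2 (add B):
                        ○ open, literals {B=1, D=1, F=0}.
          branch 2.2.2 (add ¬((B → B) ↔ (¬A → C))):
            ¬((B → B) ↔ (¬A → C)): β-rule — branch into (B → B), ¬(¬A → C)  //  ¬(B → B), (¬A → C).
              branch 2.2.2.1 (add (B → B), ¬(¬A → C)):
                ¬(¬A → C): α-rule — add ¬A, ¬C.
                (B → B): β-rule — branch into ¬B  //  B.
                  branch 2.2.2.1.1 (add ¬B):
                    ○ open, literals {A=0, B=0, C=0, D=1}.
                  branch 2.2.2.1.2 (add B):
                    ○ open, literals {A=0, B=1, C=0, D=1}.
              branch 2.2.2.2 (add ¬(B → B), (¬A → C)):
                ¬(B → B): α-rule — add B, ¬B.
                × closes — contains both B and ¬B.
9 branches closed, 15 open.
Each open branch fixes some atoms; the unmentioned ones are free. Counting distinct full assignments: branch {A=1, B=1, D=0, F=1} (C, E) contributes 4 new; branch {B=1, C=1, D=0, F=1} (E, A) contributes 2 new; branch {A=1, B=1, C=1, D=0, F=1} (E) contributes 0 new; branch {A=1, B=1, D=0, F=1} (C, E) contributes 0 new; branch {B=1, C=1, D=0, F=1} (E, A) contributes 0 new; branch {B=1, C=1, D=0, F=1} (E, A) contributes 0 new; branch {B=0, C=0, D=1, F=1} (E, A) contributes 4 new; branch {B=0, D=0, F=0} (C, E, A) contributes 8 new; branch {B=0, C=1, F=0} (E, A, D) contributes 4 new; branch {A=0, B=0, C=0} (F, E, D) contributes 4 new; branch {B=0, C=0, D=1, F=1} (E, A) contributes 0 new; branch {C=1, D=1, F=0} (B, E, A) contributes 4 new; branch {B=1, D=1, F=0} (C, E, A) contributes 4 new; branch {A=0, B=0, C=0, D=1} (F, E) contributes 0 new; branch {A=0, B=1, C=0, D=1} (F, E) contributes 2 new. Total: 36.

36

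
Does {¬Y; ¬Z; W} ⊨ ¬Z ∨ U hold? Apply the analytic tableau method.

Initial set: {T ¬Y; T ¬Z; T W; F (¬Z ∨ U)}.
F (¬Z ∨ U): α-rule — add F ¬Z, F U.
× closes — contains both Z and ¬Z.
All 1 branch closes.
Every branch closed, so the premises entail the conclusion.

Yes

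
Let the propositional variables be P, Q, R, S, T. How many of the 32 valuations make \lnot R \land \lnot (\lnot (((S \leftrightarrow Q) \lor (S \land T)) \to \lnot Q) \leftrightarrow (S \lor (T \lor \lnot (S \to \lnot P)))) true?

8

Initial set: {T (\lnot R \land \lnot (\lnot (((S \leftrightarrow Q) \lor (S \land T)) \to \lnot Q) \leftrightarrow (S \lor (T \lor \lnot (S \to \lnot P)))))}.
T (\lnot R \land \lnot (\lnot (((S \leftrightarrow Q) \lor (S \land T)) \to \lnot Q) \leftrightarrow (S \lor (T \lor \lnot (S \to \lnot P))))): α-rule — add T \lnot R, T \lnot (\lnot (((S \leftrightarrow Q) \lor (S \land T)) \to \lnot Q) \leftrightarrow (S \lor (T \lor \lnot (S \to \lnot P)))).
T \lnot (\lnot (((S \leftrightarrow Q) \lor (S \land T)) \to \lnot Q) \leftrightarrow (S \lor (T \lor \lnot (S \to \lnot P)))): β-rule — branch into T \lnot (((S \leftrightarrow Q) \lor (S \land T)) \to \lnot Q), F (S \lor (T \lor \lnot (S \to \lnot P)))  //  F \lnot (((S \leftrightarrow Q) \lor (S \land T)) \to \lnot Q), T (S \lor (T \lor \lnot (S \to \lnot P))).
  branch 1 (add T \lnot (((S \leftrightarrow Q) \lor (S \land T)) \to \lnot Q), F (S \lor (T \lor \lnot (S \to \lnot P)))):
    T \lnot (((S \leftrightarrow Q) \lor (S \land T)) \to \lnot Q): α-rule — add T ((S \leftrightarrow Q) \lor (S \land T)), F \lnot Q.
    F (S \lor (T \lor \lnot (S \to \lnot P))): α-rule — add F S, F (T \lor \lnot (S \to \lnot P)).
    F (T \lor \lnot (S \to \lnot P)): α-rule — add F T, F \lnot (S \to \lnot P).
    T ((S \leftrightarrow Q) \lor (S \land T)): β-rule — branch into T (S \leftrightarrow Q)  //  T (S \land T).
      branch 1.1 (add T (S \leftrightarrow Q)):
        F \lnot (S \to \lnot P): β-rule — branch into F S  //  T \lnot P.
          branch 1.1.1 (add F S):
            T (S \leftrightarrow Q): β-rule — branch into T S, T Q  //  F S, F Q.
              branch 1.1.1.1 (add T S, T Q):
                × closes — contains both S and \lnot S.
              branch 1.1.1.2 (add F S, F Q):
                × closes — contains both Q and \lnot Q.
          branch 1.1.2 (add T \lnot P):
            T (S \leftrightarrow Q): β-rule — branch into T S, T Q  //  F S, F Q.
              branch 1.1.2.1 (add T S, T Q):
                × closes — contains both S and \lnot S.
              branch 1.1.2.2 (add F S, F Q):
                × closes — contains both Q and \lnot Q.
      branch 1.2 (add T (S \land T)):
        T (S \land T): α-rule — add T S, T T.
        × closes — contains both S and \lnot S.
  branch 2 (add F \lnot (((S \leftrightarrow Q) \lor (S \land T)) \to \lnot Q), T (S \lor (T \lor \lnot (S \to \lnot P)))):
    F \lnot (((S \leftrightarrow Q) \lor (S \land T)) \to \lnot Q): β-rule — branch into F ((S \leftrightarrow Q) \lor (S \land T))  //  T \lnot Q.
      branch 2.1 (add F ((S \leftrightarrow Q) \lor (S \land T))):
        F ((S \leftrightarrow Q) \lor (S \land T)): α-rule — add F (S \leftrightarrow Q), F (S \land T).
        T (S \lor (T \lor \lnot (S \to \lnot P))): β-rule — branch into T S  //  T (T \lor \lnot (S \to \lnot P)).
          branch 2.1.1 (add T S):
            F (S \leftrightarrow Q): β-rule — branch into T S, F Q  //  F S, T Q.
              branch 2.1.1.1 (add T S, F Q):
                F (S \land T): β-rule — branch into F S  //  F T.
                  branch 2.1.1.1.1 (add F S):
                    × closes — contains both S and \lnot S.
                  branch 2.1.1.1.2 (add F T):
                    ○ open, literals {Q=F, R=F, S=T, T=F}.
              branch 2.1.1.2 (add F S, T Q):
                × closes — contains both S and \lnot S.
          branch 2.1.2 (add T (T \lor \lnot (S \to \lnot P))):
            F (S \leftrightarrow Q): β-rule — branch into T S, F Q  //  F S, T Q.
              branch 2.1.2.1 (add T S, F Q):
                F (S \land T): β-rule — branch into F S  //  F T.
                  branch 2.1.2.1.1 (add F S):
                    × closes — contains both S and \lnot S.
                  branch 2.1.2.1.2 (add F T):
                    T (T \lor \lnot (S \to \lnot P)): β-rule — branch into T T  //  T \lnot (S \to \lnot P).
                      branch 2.1.2.1.2.1 (add T T):
                        × closes — contains both T and \lnot T.
                      branch 2.1.2.1.2.2 (add T \lnot (S \to \lnot P)):
                        T \lnot (S \to \lnot P): α-rule — add T S, F \lnot P.
                        ○ open, literals {P=T, Q=F, R=F, S=T, T=F}.
              branch 2.1.2.2 (add F S, T Q):
                F (S \land T): β-rule — branch into F S  //  F T.
                  branch 2.1.2.2.1 (add F S):
                    T (T \lor \lnot (S \to \lnot P)): β-rule — branch into T T  //  T \lnot (S \to \lnot P).
                      branch 2.1.2.2.1.1 (add T T):
                        ○ open, literals {Q=T, R=F, S=F, T=T}.
                      branch 2.1.2.2.1.2 (add T \lnot (S \to \lnot P)):
                        T \lnot (S \to \lnot P): α-rule — add T S, F \lnot P.
                        × closes — contains both S and \lnot S.
                  branch 2.1.2.2.2 (add F T):
                    T (T \lor \lnot (S \to \lnot P)): β-rule — branch into T T  //  T \lnot (S \to \lnot P).
                      branch 2.1.2.2.2.1 (add T T):
                        × closes — contains both T and \lnot T.
                      branch 2.1.2.2.2.2 (add T \lnot (S \to \lnot P)):
                        T \lnot (S \to \lnot P): α-rule — add T S, F \lnot P.
                        × closes — contains both S and \lnot S.
      branch 2.2 (add T \lnot Q):
        T (S \lor (T \lor \lnot (S \to \lnot P))): β-rule — branch into T S  //  T (T \lor \lnot (S \to \lnot P)).
          branch 2.2.1 (add T S):
            ○ open, literals {Q=F, R=F, S=T}.
          branch 2.2.2 (add T (T \lor \lnot (S \to \lnot P))):
            T (T \lor \lnot (S \to \lnot P)): β-rule — branch into T T  //  T \lnot (S \to \lnot P).
              branch 2.2.2.1 (add T T):
                ○ open, literals {Q=F, R=F, T=T}.
              branch 2.2.2.2 (add T \lnot (S \to \lnot P)):
                T \lnot (S \to \lnot P): α-rule — add T S, F \lnot P.
                ○ open, literals {P=T, Q=F, R=F, S=T}.
12 branches closed, 6 open.
Each open branch fixes some atoms; the unmentioned ones are free. Counting distinct full assignments: branch {Q=F, R=F, S=T, T=F} (P) contributes 2 new; branch {P=T, Q=F, R=F, S=T, T=F} (none free) contributes 0 new; branch {Q=T, R=F, S=F, T=T} (P) contributes 2 new; branch {Q=F, R=F, S=T} (P, T) contributes 2 new; branch {Q=F, R=F, T=T} (P, S) contributes 2 new; branch {P=T, Q=F, R=F, S=T} (T) contributes 0 new. Total: 8.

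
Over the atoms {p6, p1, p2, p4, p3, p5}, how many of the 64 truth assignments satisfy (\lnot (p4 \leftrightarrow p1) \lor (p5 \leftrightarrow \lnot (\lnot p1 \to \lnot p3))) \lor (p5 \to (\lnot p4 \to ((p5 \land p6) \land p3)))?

Initial set: {((\lnot (p4 \leftrightarrow p1) \lor (p5 \leftrightarrow \lnot (\lnot p1 \to \lnot p3))) \lor (p5 \to (\lnot p4 \to ((p5 \land p6) \land p3))))}.
((\lnot (p4 \leftrightarrow p1) \lor (p5 \leftrightarrow \lnot (\lnot p1 \to \lnot p3))) \lor (p5 \to (\lnot p4 \to ((p5 \land p6) \land p3)))): β-rule — branch into (\lnot (p4 \leftrightarrow p1) \lor (p5 \leftrightarrow \lnot (\lnot p1 \to \lnot p3)))  //  (p5 \to (\lnot p4 \to ((p5 \land p6) \land p3))).
  branch 1 (add (\lnot (p4 \leftrightarrow p1) \lor (p5 \leftrightarrow \lnot (\lnot p1 \to \lnot p3)))):
    (\lnot (p4 \leftrightarrow p1) \lor (p5 \leftrightarrow \lnot (\lnot p1 \to \lnot p3))): β-rule — branch into \lnot (p4 \leftrightarrow p1)  //  (p5 \leftrightarrow \lnot (\lnot p1 \to \lnot p3)).
      branch 1.1 (add \lnot (p4 \leftrightarrow p1)):
        \lnot (p4 \leftrightarrow p1): β-rule — branch into p4, \lnot p1  //  \lnot p4, p1.
          branch 1.1.1 (add p4, \lnot p1):
            ○ open, literals {p1=F, p4=T}.
          branch 1.1.2 (add \lnot p4, p1):
            ○ open, literals {p1=T, p4=F}.
      branch 1.2 (add (p5 \leftrightarrow \lnot (\lnot p1 \to \lnot p3))):
        (p5 \leftrightarrow \lnot (\lnot p1 \to \lnot p3)): β-rule — branch into p5, \lnot (\lnot p1 \to \lnot p3)  //  \lnot p5, \lnot \lnot (\lnot p1 \to \lnot p3).
          branch 1.2.1 (add p5, \lnot (\lnot p1 \to \lnot p3)):
            \lnot (\lnot p1 \to \lnot p3): α-rule — add \lnot p1, \lnot \lnot p3.
            ○ open, literals {p1=F, p3=T, p5=T}.
          branch 1.2.2 (add \lnot p5, \lnot \lnot (\lnot p1 \to \lnot p3)):
            \lnot \lnot (\lnot p1 \to \lnot p3): β-rule — branch into \lnot \lnot p1  //  \lnot p3.
              branch 1.2.2.1 (add \lnot \lnot p1):
                ○ open, literals {p1=T, p5=F}.
              branch 1.2.2.2 (add \lnot p3):
                ○ open, literals {p3=F, p5=F}.
  branch 2 (add (p5 \to (\lnot p4 \to ((p5 \land p6) \land p3)))):
    (p5 \to (\lnot p4 \to ((p5 \land p6) \land p3))): β-rule — branch into \lnot p5  //  (\lnot p4 \to ((p5 \land p6) \land p3)).
      branch 2.1 (add \lnot p5):
        ○ open, literals {p5=F}.
      branch 2.2 (add (\lnot p4 \to ((p5 \land p6) \land p3))):
        (\lnot p4 \to ((p5 \land p6) \land p3)): β-rule — branch into \lnot \lnot p4  //  ((p5 \land p6) \land p3).
          branch 2.2.1 (add \lnot \lnot p4):
            ○ open, literals {p4=T}.
          branch 2.2.2 (add ((p5 \land p6) \land p3)):
            ((p5 \land p6) \land p3): α-rule — add (p5 \land p6), p3.
            (p5 \land p6): α-rule — add p5, p6.
            ○ open, literals {p3=T, p5=T, p6=T}.
0 branches closed, 8 open.
Each open branch fixes some atoms; the unmentioned ones are free. Counting distinct full assignments: branch {p1=F, p4=T} (p6, p2, p3, p5) contributes 16 new; branch {p1=T, p4=F} (p6, p2, p3, p5) contributes 16 new; branch {p1=F, p3=T, p5=T} (p6, p2, p4) contributes 4 new; branch {p1=T, p5=F} (p6, p2, p4, p3) contributes 8 new; branch {p3=F, p5=F} (p6, p1, p2, p4) contributes 4 new; branch {p5=F} (p6, p1, p2, p4, p3) contributes 4 new; branch {p4=T} (p6, p1, p2, p3, p5) contributes 8 new; branch {p3=T, p5=T, p6=T} (p1, p2, p4) contributes 0 new. Total: 60.

60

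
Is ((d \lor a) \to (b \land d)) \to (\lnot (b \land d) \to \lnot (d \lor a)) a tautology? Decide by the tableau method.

Valid

Assume the negation and expand:
Initial set: {F (((d \lor a) \to (b \land d)) \to (\lnot (b \land d) \to \lnot (d \lor a)))}.
F (((d \lor a) \to (b \land d)) \to (\lnot (b \land d) \to \lnot (d \lor a))): α-rule — add T ((d \lor a) \to (b \land d)), F (\lnot (b \land d) \to \lnot (d \lor a)).
F (\lnot (b \land d) \to \lnot (d \lor a)): α-rule — add T \lnot (b \land d), F \lnot (d \lor a).
T ((d \lor a) \to (b \land d)): β-rule — branch into F (d \lor a)  //  T (b \land d).
  branch 1 (add F (d \lor a)):
    F (d \lor a): α-rule — add F d, F a.
    T \lnot (b \land d): β-rule — branch into F b  //  F d.
      branch 1.1 (add F b):
        F \lnot (d \lor a): β-rule — branch into T d  //  T a.
          branch 1.1.1 (add T d):
            × closes — contains both d and \lnot d.
          branch 1.1.2 (add T a):
            × closes — contains both a and \lnot a.
      branch 1.2 (add F d):
        F \lnot (d \lor a): β-rule — branch into T d  //  T a.
          branch 1.2.1 (add T d):
            × closes — contains both d and \lnot d.
          branch 1.2.2 (add T a):
            × closes — contains both a and \lnot a.
  branch 2 (add T (b \land d)):
    T (b \land d): α-rule — add T b, T d.
    T \lnot (b \land d): β-rule — branch into F b  //  F d.
      branch 2.1 (add F b):
        × closes — contains both b and \lnot b.
      branch 2.2 (add F d):
        × closes — contains both d and \lnot d.
All 6 branches close.
Every branch closed, so the negation is unsatisfiable and the formula is valid.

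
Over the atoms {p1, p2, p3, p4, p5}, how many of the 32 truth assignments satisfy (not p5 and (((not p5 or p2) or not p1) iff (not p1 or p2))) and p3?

6

Initial set: {((not p5 and (((not p5 or p2) or not p1) iff (not p1 or p2))) and p3)}.
((not p5 and (((not p5 or p2) or not p1) iff (not p1 or p2))) and p3): α-rule — add (not p5 and (((not p5 or p2) or not p1) iff (not p1 or p2))), p3.
(not p5 and (((not p5 or p2) or not p1) iff (not p1 or p2))): α-rule — add not p5, (((not p5 or p2) or not p1) iff (not p1 or p2)).
(((not p5 or p2) or not p1) iff (not p1 or p2)): β-rule — branch into ((not p5 or p2) or not p1), (not p1 or p2)  //  not ((not p5 or p2) or not p1), not (not p1 or p2).
  branch 1 (add ((not p5 or p2) or not p1), (not p1 or p2)):
    ((not p5 or p2) or not p1): β-rule — branch into (not p5 or p2)  //  not p1.
      branch 1.1 (add (not p5 or p2)):
        (not p1 or p2): β-rule — branch into not p1  //  p2.
          branch 1.1.1 (add not p1):
            (not p5 or p2): β-rule — branch into not p5  //  p2.
              branch 1.1.1.1 (add not p5):
                ○ open, literals {p1=0, p3=1, p5=0}.
              branch 1.1.1.2 (add p2):
                ○ open, literals {p1=0, p2=1, p3=1, p5=0}.
          branch 1.1.2 (add p2):
            (not p5 or p2): β-rule — branch into not p5  //  p2.
              branch 1.1.2.1 (add not p5):
                ○ open, literals {p2=1, p3=1, p5=0}.
              branch 1.1.2.2 (add p2):
                ○ open, literals {p2=1, p3=1, p5=0}.
      branch 1.2 (add not p1):
        (not p1 or p2): β-rule — branch into not p1  //  p2.
          branch 1.2.1 (add not p1):
            ○ open, literals {p1=0, p3=1, p5=0}.
          branch 1.2.2 (add p2):
            ○ open, literals {p1=0, p2=1, p3=1, p5=0}.
  branch 2 (add not ((not p5 or p2) or not p1), not (not p1 or p2)):
    not ((not p5 or p2) or not p1): α-rule — add not (not p5 or p2), not not p1.
    not (not p1 or p2): α-rule — add not not p1, not p2.
    not (not p5 or p2): α-rule — add not not p5, not p2.
    × closes — contains both p5 and not p5.
1 branch closed, 6 open.
Each open branch fixes some atoms; the unmentioned ones are free. Counting distinct full assignments: branch {p1=0, p3=1, p5=0} (p2, p4) contributes 4 new; branch {p1=0, p2=1, p3=1, p5=0} (p4) contributes 0 new; branch {p2=1, p3=1, p5=0} (p1, p4) contributes 2 new; branch {p2=1, p3=1, p5=0} (p1, p4) contributes 0 new; branch {p1=0, p3=1, p5=0} (p2, p4) contributes 0 new; branch {p1=0, p2=1, p3=1, p5=0} (p4) contributes 0 new. Total: 6.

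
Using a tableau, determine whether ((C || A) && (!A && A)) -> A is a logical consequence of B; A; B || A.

Yes

Initial set: {B; A; (B || A); !(((C || A) && (!A && A)) -> A)}.
!(((C || A) && (!A && A)) -> A): α-rule — add ((C || A) && (!A && A)), !A.
× closes — contains both A and !A.
All 1 branch closes.
Every branch closed, so the premises entail the conclusion.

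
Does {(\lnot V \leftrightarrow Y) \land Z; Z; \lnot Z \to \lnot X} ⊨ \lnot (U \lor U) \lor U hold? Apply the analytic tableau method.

Initial set: {((\lnot V \leftrightarrow Y) \land Z); Z; (\lnot Z \to \lnot X); \lnot (\lnot (U \lor U) \lor U)}.
((\lnot V \leftrightarrow Y) \land Z): α-rule — add (\lnot V \leftrightarrow Y), Z.
\lnot (\lnot (U \lor U) \lor U): α-rule — add \lnot \lnot (U \lor U), \lnot U.
(\lnot Z \to \lnot X): β-rule — branch into \lnot \lnot Z  //  \lnot X.
  branch 1 (add \lnot \lnot Z):
    (\lnot V \leftrightarrow Y): β-rule — branch into \lnot V, Y  //  \lnot \lnot V, \lnot Y.
      branch 1.1 (add \lnot V, Y):
        \lnot \lnot (U \lor U): β-rule — branch into U  //  U.
          branch 1.1.1 (add U):
            × closes — contains both U and \lnot U.
          branch 1.1.2 (add U):
            × closes — contains both U and \lnot U.
      branch 1.2 (add \lnot \lnot V, \lnot Y):
        \lnot \lnot (U \lor U): β-rule — branch into U  //  U.
          branch 1.2.1 (add U):
            × closes — contains both U and \lnot U.
          branch 1.2.2 (add U):
            × closes — contains both U and \lnot U.
  branch 2 (add \lnot X):
    (\lnot V \leftrightarrow Y): β-rule — branch into \lnot V, Y  //  \lnot \lnot V, \lnot Y.
      branch 2.1 (add \lnot V, Y):
        \lnot \lnot (U \lor U): β-rule — branch into U  //  U.
          branch 2.1.1 (add U):
            × closes — contains both U and \lnot U.
          branch 2.1.2 (add U):
            × closes — contains both U and \lnot U.
      branch 2.2 (add \lnot \lnot V, \lnot Y):
        \lnot \lnot (U \lor U): β-rule — branch into U  //  U.
          branch 2.2.1 (add U):
            × closes — contains both U and \lnot U.
          branch 2.2.2 (add U):
            × closes — contains both U and \lnot U.
All 8 branches close.
Every branch closed, so the premises entail the conclusion.

Yes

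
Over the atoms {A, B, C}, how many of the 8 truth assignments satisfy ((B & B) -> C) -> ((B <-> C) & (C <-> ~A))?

Initial set: {(((B & B) -> C) -> ((B <-> C) & (C <-> ~A)))}.
(((B & B) -> C) -> ((B <-> C) & (C <-> ~A))): β-rule — branch into ~((B & B) -> C)  //  ((B <-> C) & (C <-> ~A)).
  branch 1 (add ~((B & B) -> C)):
    ~((B & B) -> C): α-rule — add (B & B), ~C.
    (B & B): α-rule — add B, B.
    ○ open, literals {B=T, C=F}.
  branch 2 (add ((B <-> C) & (C <-> ~A))):
    ((B <-> C) & (C <-> ~A)): α-rule — add (B <-> C), (C <-> ~A).
    (B <-> C): β-rule — branch into B, C  //  ~B, ~C.
      branch 2.1 (add B, C):
        (C <-> ~A): β-rule — branch into C, ~A  //  ~C, ~~A.
          branch 2.1.1 (add C, ~A):
            ○ open, literals {A=F, B=T, C=T}.
          branch 2.1.2 (add ~C, ~~A):
            × closes — contains both C and ~C.
      branch 2.2 (add ~B, ~C):
        (C <-> ~A): β-rule — branch into C, ~A  //  ~C, ~~A.
          branch 2.2.1 (add C, ~A):
            × closes — contains both C and ~C.
          branch 2.2.2 (add ~C, ~~A):
            ○ open, literals {A=T, B=F, C=F}.
2 branches closed, 3 open.
Each open branch fixes some atoms; the unmentioned ones are free. Counting distinct full assignments: branch {B=T, C=F} (A) contributes 2 new; branch {A=F, B=T, C=T} (none free) contributes 1 new; branch {A=T, B=F, C=F} (none free) contributes 1 new. Total: 4.

4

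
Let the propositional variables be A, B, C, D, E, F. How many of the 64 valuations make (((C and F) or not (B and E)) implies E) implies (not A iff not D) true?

48

Initial set: {((((C and F) or not (B and E)) implies E) implies (not A iff not D))}.
((((C and F) or not (B and E)) implies E) implies (not A iff not D)): β-rule — branch into not (((C and F) or not (B and E)) implies E)  //  (not A iff not D).
  branch 1 (add not (((C and F) or not (B and E)) implies E)):
    not (((C and F) or not (B and E)) implies E): α-rule — add ((C and F) or not (B and E)), not E.
    ((C and F) or not (B and E)): β-rule — branch into (C and F)  //  not (B and E).
      branch 1.1 (add (C and F)):
        (C and F): α-rule — add C, F.
        ○ open, literals {C=1, E=0, F=1}.
      branch 1.2 (add not (B and E)):
        not (B and E): β-rule — branch into not B  //  not E.
          branch 1.2.1 (add not B):
            ○ open, literals {B=0, E=0}.
          branch 1.2.2 (add not E):
            ○ open, literals {E=0}.
  branch 2 (add (not A iff not D)):
    (not A iff not D): β-rule — branch into not A, not D  //  not not A, not not D.
      branch 2.1 (add not A, not D):
        ○ open, literals {A=0, D=0}.
      branch 2.2 (add not not A, not not D):
        ○ open, literals {A=1, D=1}.
0 branches closed, 5 open.
Each open branch fixes some atoms; the unmentioned ones are free. Counting distinct full assignments: branch {C=1, E=0, F=1} (A, B, D) contributes 8 new; branch {B=0, E=0} (A, C, D, F) contributes 12 new; branch {E=0} (A, B, C, D, F) contributes 12 new; branch {A=0, D=0} (B, C, E, F) contributes 8 new; branch {A=1, D=1} (B, C, E, F) contributes 8 new. Total: 48.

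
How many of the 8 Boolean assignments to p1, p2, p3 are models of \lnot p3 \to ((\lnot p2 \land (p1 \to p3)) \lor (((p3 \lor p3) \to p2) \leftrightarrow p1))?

7

Initial set: {(\lnot p3 \to ((\lnot p2 \land (p1 \to p3)) \lor (((p3 \lor p3) \to p2) \leftrightarrow p1)))}.
(\lnot p3 \to ((\lnot p2 \land (p1 \to p3)) \lor (((p3 \lor p3) \to p2) \leftrightarrow p1))): β-rule — branch into \lnot \lnot p3  //  ((\lnot p2 \land (p1 \to p3)) \lor (((p3 \lor p3) \to p2) \leftrightarrow p1)).
  branch 1 (add \lnot \lnot p3):
    ○ open, literals {p3=true}.
  branch 2 (add ((\lnot p2 \land (p1 \to p3)) \lor (((p3 \lor p3) \to p2) \leftrightarrow p1))):
    ((\lnot p2 \land (p1 \to p3)) \lor (((p3 \lor p3) \to p2) \leftrightarrow p1)): β-rule — branch into (\lnot p2 \land (p1 \to p3))  //  (((p3 \lor p3) \to p2) \leftrightarrow p1).
      branch 2.1 (add (\lnot p2 \land (p1 \to p3))):
        (\lnot p2 \land (p1 \to p3)): α-rule — add \lnot p2, (p1 \to p3).
        (p1 \to p3): β-rule — branch into \lnot p1  //  p3.
          branch 2.1.1 (add \lnot p1):
            ○ open, literals {p1=false, p2=false}.
          branch 2.1.2 (add p3):
            ○ open, literals {p2=false, p3=true}.
      branch 2.2 (add (((p3 \lor p3) \to p2) \leftrightarrow p1)):
        (((p3 \lor p3) \to p2) \leftrightarrow p1): β-rule — branch into ((p3 \lor p3) \to p2), p1  //  \lnot ((p3 \lor p3) \to p2), \lnot p1.
          branch 2.2.1 (add ((p3 \lor p3) \to p2), p1):
            ((p3 \lor p3) \to p2): β-rule — branch into \lnot (p3 \lor p3)  //  p2.
              branch 2.2.1.1 (add \lnot (p3 \lor p3)):
                \lnot (p3 \lor p3): α-rule — add \lnot p3, \lnot p3.
                ○ open, literals {p1=true, p3=false}.
              branch 2.2.1.2 (add p2):
                ○ open, literals {p1=true, p2=true}.
          branch 2.2.2 (add \lnot ((p3 \lor p3) \to p2), \lnot p1):
            \lnot ((p3 \lor p3) \to p2): α-rule — add (p3 \lor p3), \lnot p2.
            (p3 \lor p3): β-rule — branch into p3  //  p3.
              branch 2.2.2.1 (add p3):
                ○ open, literals {p1=false, p2=false, p3=true}.
              branch 2.2.2.2 (add p3):
                ○ open, literals {p1=false, p2=false, p3=true}.
0 branches closed, 7 open.
Each open branch fixes some atoms; the unmentioned ones are free. Counting distinct full assignments: branch {p3=true} (p1, p2) contributes 4 new; branch {p1=false, p2=false} (p3) contributes 1 new; branch {p2=false, p3=true} (p1) contributes 0 new; branch {p1=true, p3=false} (p2) contributes 2 new; branch {p1=true, p2=true} (p3) contributes 0 new; branch {p1=false, p2=false, p3=true} (none free) contributes 0 new; branch {p1=false, p2=false, p3=true} (none free) contributes 0 new. Total: 7.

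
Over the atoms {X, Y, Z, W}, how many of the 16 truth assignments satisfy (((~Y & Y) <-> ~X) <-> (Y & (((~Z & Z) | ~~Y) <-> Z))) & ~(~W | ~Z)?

Initial set: {T ((((~Y & Y) <-> ~X) <-> (Y & (((~Z & Z) | ~~Y) <-> Z))) & ~(~W | ~Z))}.
T ((((~Y & Y) <-> ~X) <-> (Y & (((~Z & Z) | ~~Y) <-> Z))) & ~(~W | ~Z)): α-rule — add T (((~Y & Y) <-> ~X) <-> (Y & (((~Z & Z) | ~~Y) <-> Z))), T ~(~W | ~Z).
T ~(~W | ~Z): α-rule — add F ~W, F ~Z.
T (((~Y & Y) <-> ~X) <-> (Y & (((~Z & Z) | ~~Y) <-> Z))): β-rule — branch into T ((~Y & Y) <-> ~X), T (Y & (((~Z & Z) | ~~Y) <-> Z))  //  F ((~Y & Y) <-> ~X), F (Y & (((~Z & Z) | ~~Y) <-> Z)).
  branch 1 (add T ((~Y & Y) <-> ~X), T (Y & (((~Z & Z) | ~~Y) <-> Z))):
    T (Y & (((~Z & Z) | ~~Y) <-> Z)): α-rule — add T Y, T (((~Z & Z) | ~~Y) <-> Z).
    T ((~Y & Y) <-> ~X): β-rule — branch into T (~Y & Y), T ~X  //  F (~Y & Y), F ~X.
      branch 1.1 (add T (~Y & Y), T ~X):
        T (~Y & Y): α-rule — add T ~Y, T Y.
        × closes — contains both Y and ~Y.
      branch 1.2 (add F (~Y & Y), F ~X):
        T (((~Z & Z) | ~~Y) <-> Z): β-rule — branch into T ((~Z & Z) | ~~Y), T Z  //  F ((~Z & Z) | ~~Y), F Z.
          branch 1.2.1 (add T ((~Z & Z) | ~~Y), T Z):
            F (~Y & Y): β-rule — branch into F ~Y  //  F Y.
              branch 1.2.1.1 (add F ~Y):
                T ((~Z & Z) | ~~Y): β-rule — branch into T (~Z & Z)  //  T ~~Y.
                  branch 1.2.1.1.1 (add T (~Z & Z)):
                    T (~Z & Z): α-rule — add T ~Z, T Z.
                    × closes — contains both Z and ~Z.
                  branch 1.2.1.1.2 (add T ~~Y):
                    T ~~Y: drop double negation, giving T Y.
                    ○ open, literals {W=1, X=1, Y=1, Z=1}.
              branch 1.2.1.2 (add F Y):
                × closes — contains both Y and ~Y.
          branch 1.2.2 (add F ((~Z & Z) | ~~Y), F Z):
            × closes — contains both Z and ~Z.
  branch 2 (add F ((~Y & Y) <-> ~X), F (Y & (((~Z & Z) | ~~Y) <-> Z))):
    F ((~Y & Y) <-> ~X): β-rule — branch into T (~Y & Y), F ~X  //  F (~Y & Y), T ~X.
      branch 2.1 (add T (~Y & Y), F ~X):
        T (~Y & Y): α-rule — add T ~Y, T Y.
        × closes — contains both Y and ~Y.
      branch 2.2 (add F (~Y & Y), T ~X):
        F (Y & (((~Z & Z) | ~~Y) <-> Z)): β-rule — branch into F Y  //  F (((~Z & Z) | ~~Y) <-> Z).
          branch 2.2.1 (add F Y):
            F (~Y & Y): β-rule — branch into F ~Y  //  F Y.
              branch 2.2.1.1 (add F ~Y):
                × closes — contains both Y and ~Y.
              branch 2.2.1.2 (add F Y):
                ○ open, literals {W=1, X=0, Y=0, Z=1}.
          branch 2.2.2 (add F (((~Z & Z) | ~~Y) <-> Z)):
            F (~Y & Y): β-rule — branch into F ~Y  //  F Y.
              branch 2.2.2.1 (add F ~Y):
                F (((~Z & Z) | ~~Y) <-> Z): β-rule — branch into T ((~Z & Z) | ~~Y), F Z  //  F ((~Z & Z) | ~~Y), T Z.
                  branch 2.2.2.1.1 (add T ((~Z & Z) | ~~Y), F Z):
                    × closes — contains both Z and ~Z.
                  branch 2.2.2.1.2 (add F ((~Z & Z) | ~~Y), T Z):
                    F ((~Z & Z) | ~~Y): α-rule — add F (~Z & Z), F ~~Y.
                    F ~~Y: drop double negation, giving F Y.
                    × closes — contains both Y and ~Y.
              branch 2.2.2.2 (add F Y):
                F (((~Z & Z) | ~~Y) <-> Z): β-rule — branch into T ((~Z & Z) | ~~Y), F Z  //  F ((~Z & Z) | ~~Y), T Z.
                  branch 2.2.2.2.1 (add T ((~Z & Z) | ~~Y), F Z):
                    × closes — contains both Z and ~Z.
                  branch 2.2.2.2.2 (add F ((~Z & Z) | ~~Y), T Z):
                    F ((~Z & Z) | ~~Y): α-rule — add F (~Z & Z), F ~~Y.
                    F ~~Y: drop double negation, giving F Y.
                    F (~Z & Z): β-rule — branch into F ~Z  //  F Z.
                      branch 2.2.2.2.2.1 (add F ~Z):
                        ○ open, literals {W=1, X=0, Y=0, Z=1}.
                      branch 2.2.2.2.2.2 (add F Z):
                        × closes — contains both Z and ~Z.
10 branches closed, 3 open.
Each open branch fixes some atoms; the unmentioned ones are free. Counting distinct full assignments: branch {W=1, X=1, Y=1, Z=1} (none free) contributes 1 new; branch {W=1, X=0, Y=0, Z=1} (none free) contributes 1 new; branch {W=1, X=0, Y=0, Z=1} (none free) contributes 0 new. Total: 2.

2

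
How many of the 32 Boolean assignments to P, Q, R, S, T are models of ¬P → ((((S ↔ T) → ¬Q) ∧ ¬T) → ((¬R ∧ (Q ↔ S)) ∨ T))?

Initial set: {(¬P → ((((S ↔ T) → ¬Q) ∧ ¬T) → ((¬R ∧ (Q ↔ S)) ∨ T)))}.
(¬P → ((((S ↔ T) → ¬Q) ∧ ¬T) → ((¬R ∧ (Q ↔ S)) ∨ T))): β-rule — branch into ¬¬P  //  ((((S ↔ T) → ¬Q) ∧ ¬T) → ((¬R ∧ (Q ↔ S)) ∨ T)).
  branch 1 (add ¬¬P):
    ○ open, literals {P=T}.
  branch 2 (add ((((S ↔ T) → ¬Q) ∧ ¬T) → ((¬R ∧ (Q ↔ S)) ∨ T))):
    ((((S ↔ T) → ¬Q) ∧ ¬T) → ((¬R ∧ (Q ↔ S)) ∨ T)): β-rule — branch into ¬(((S ↔ T) → ¬Q) ∧ ¬T)  //  ((¬R ∧ (Q ↔ S)) ∨ T).
      branch 2.1 (add ¬(((S ↔ T) → ¬Q) ∧ ¬T)):
        ¬(((S ↔ T) → ¬Q) ∧ ¬T): β-rule — branch into ¬((S ↔ T) → ¬Q)  //  ¬¬T.
          branch 2.1.1 (add ¬((S ↔ T) → ¬Q)):
            ¬((S ↔ T) → ¬Q): α-rule — add (S ↔ T), ¬¬Q.
            (S ↔ T): β-rule — branch into S, T  //  ¬S, ¬T.
              branch 2.1.1.1 (add S, T):
                ○ open, literals {Q=T, S=T, T=T}.
              branch 2.1.1.2 (add ¬S, ¬T):
                ○ open, literals {Q=T, S=F, T=F}.
          branch 2.1.2 (add ¬¬T):
            ○ open, literals {T=T}.
      branch 2.2 (add ((¬R ∧ (Q ↔ S)) ∨ T)):
        ((¬R ∧ (Q ↔ S)) ∨ T): β-rule — branch into (¬R ∧ (Q ↔ S))  //  T.
          branch 2.2.1 (add (¬R ∧ (Q ↔ S))):
            (¬R ∧ (Q ↔ S)): α-rule — add ¬R, (Q ↔ S).
            (Q ↔ S): β-rule — branch into Q, S  //  ¬Q, ¬S.
              branch 2.2.1.1 (add Q, S):
                ○ open, literals {Q=T, R=F, S=T}.
              branch 2.2.1.2 (add ¬Q, ¬S):
                ○ open, literals {Q=F, R=F, S=F}.
          branch 2.2.2 (add T):
            ○ open, literals {T=T}.
0 branches closed, 7 open.
Each open branch fixes some atoms; the unmentioned ones are free. Counting distinct full assignments: branch {P=T} (Q, R, S, T) contributes 16 new; branch {Q=T, S=T, T=T} (P, R) contributes 2 new; branch {Q=T, S=F, T=F} (P, R) contributes 2 new; branch {T=T} (P, Q, R, S) contributes 6 new; branch {Q=T, R=F, S=T} (P, T) contributes 1 new; branch {Q=F, R=F, S=F} (P, T) contributes 1 new; branch {T=T} (P, Q, R, S) contributes 0 new. Total: 28.

28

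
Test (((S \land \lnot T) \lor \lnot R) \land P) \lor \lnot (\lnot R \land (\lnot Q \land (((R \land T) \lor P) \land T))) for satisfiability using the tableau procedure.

Satisfiable

Initial set: {((((S \land \lnot T) \lor \lnot R) \land P) \lor \lnot (\lnot R \land (\lnot Q \land (((R \land T) \lor P) \land T))))}.
((((S \land \lnot T) \lor \lnot R) \land P) \lor \lnot (\lnot R \land (\lnot Q \land (((R \land T) \lor P) \land T)))): β-rule — branch into (((S \land \lnot T) \lor \lnot R) \land P)  //  \lnot (\lnot R \land (\lnot Q \land (((R \land T) \lor P) \land T))).
  branch 1 (add (((S \land \lnot T) \lor \lnot R) \land P)):
    (((S \land \lnot T) \lor \lnot R) \land P): α-rule — add ((S \land \lnot T) \lor \lnot R), P.
    ((S \land \lnot T) \lor \lnot R): β-rule — branch into (S \land \lnot T)  //  \lnot R.
      branch 1.1 (add (S \land \lnot T)):
        (S \land \lnot T): α-rule — add S, \lnot T.
        ○ open, literals {P=1, S=1, T=0}.
      branch 1.2 (add \lnot R):
        ○ open, literals {P=1, R=0}.
  branch 2 (add \lnot (\lnot R \land (\lnot Q \land (((R \land T) \lor P) \land T)))):
    \lnot (\lnot R \land (\lnot Q \land (((R \land T) \lor P) \land T))): β-rule — branch into \lnot \lnot R  //  \lnot (\lnot Q \land (((R \land T) \lor P) \land T)).
      branch 2.1 (add \lnot \lnot R):
        ○ open, literals {R=1}.
      branch 2.2 (add \lnot (\lnot Q \land (((R \land T) \lor P) \land T))):
        \lnot (\lnot Q \land (((R \land T) \lor P) \land T)): β-rule — branch into \lnot \lnot Q  //  \lnot (((R \land T) \lor P) \land T).
          branch 2.2.1 (add \lnot \lnot Q):
            ○ open, literals {Q=1}.
          branch 2.2.2 (add \lnot (((R \land T) \lor P) \land T)):
            \lnot (((R \land T) \lor P) \land T): β-rule — branch into \lnot ((R \land T) \lor P)  //  \lnot T.
              branch 2.2.2.1 (add \lnot ((R \land T) \lor P)):
                \lnot ((R \land T) \lor P): α-rule — add \lnot (R \land T), \lnot P.
                \lnot (R \land T): β-rule — branch into \lnot R  //  \lnot T.
                  branch 2.2.2.1.1 (add \lnot R):
                    ○ open, literals {P=0, R=0}.
                  branch 2.2.2.1.2 (add \lnot T):
                    ○ open, literals {P=0, T=0}.
              branch 2.2.2.2 (add \lnot T):
                ○ open, literals {T=0}.
0 branches closed, 7 open.
An open branch gives a satisfying assignment: P=1, S=1, T=0.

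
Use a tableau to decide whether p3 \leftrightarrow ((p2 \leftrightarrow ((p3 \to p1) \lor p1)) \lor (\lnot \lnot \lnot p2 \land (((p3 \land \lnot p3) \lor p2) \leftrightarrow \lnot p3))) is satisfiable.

Initial set: {(p3 \leftrightarrow ((p2 \leftrightarrow ((p3 \to p1) \lor p1)) \lor (\lnot \lnot \lnot p2 \land (((p3 \land \lnot p3) \lor p2) \leftrightarrow \lnot p3))))}.
(p3 \leftrightarrow ((p2 \leftrightarrow ((p3 \to p1) \lor p1)) \lor (\lnot \lnot \lnot p2 \land (((p3 \land \lnot p3) \lor p2) \leftrightarrow \lnot p3)))): β-rule — branch into p3, ((p2 \leftrightarrow ((p3 \to p1) \lor p1)) \lor (\lnot \lnot \lnot p2 \land (((p3 \land \lnot p3) \lor p2) \leftrightarrow \lnot p3)))  //  \lnot p3, \lnot ((p2 \leftrightarrow ((p3 \to p1) \lor p1)) \lor (\lnot \lnot \lnot p2 \land (((p3 \land \lnot p3) \lor p2) \leftrightarrow \lnot p3))).
  branch 1 (add p3, ((p2 \leftrightarrow ((p3 \to p1) \lor p1)) \lor (\lnot \lnot \lnot p2 \land (((p3 \land \lnot p3) \lor p2) \leftrightarrow \lnot p3)))):
    ((p2 \leftrightarrow ((p3 \to p1) \lor p1)) \lor (\lnot \lnot \lnot p2 \land (((p3 \land \lnot p3) \lor p2) \leftrightarrow \lnot p3))): β-rule — branch into (p2 \leftrightarrow ((p3 \to p1) \lor p1))  //  (\lnot \lnot \lnot p2 \land (((p3 \land \lnot p3) \lor p2) \leftrightarrow \lnot p3)).
      branch 1.1 (add (p2 \leftrightarrow ((p3 \to p1) \lor p1))):
        (p2 \leftrightarrow ((p3 \to p1) \lor p1)): β-rule — branch into p2, ((p3 \to p1) \lor p1)  //  \lnot p2, \lnot ((p3 \to p1) \lor p1).
          branch 1.1.1 (add p2, ((p3 \to p1) \lor p1)):
            ((p3 \to p1) \lor p1): β-rule — branch into (p3 \to p1)  //  p1.
              branch 1.1.1.1 (add (p3 \to p1)):
                (p3 \to p1): β-rule — branch into \lnot p3  //  p1.
                  branch 1.1.1.1.1 (add \lnot p3):
                    × closes — contains both p3 and \lnot p3.
                  branch 1.1.1.1.2 (add p1):
                    ○ open, literals {p1=T, p2=T, p3=T}.
              branch 1.1.1.2 (add p1):
                ○ open, literals {p1=T, p2=T, p3=T}.
          branch 1.1.2 (add \lnot p2, \lnot ((p3 \to p1) \lor p1)):
            \lnot ((p3 \to p1) \lor p1): α-rule — add \lnot (p3 \to p1), \lnot p1.
            \lnot (p3 \to p1): α-rule — add p3, \lnot p1.
            ○ open, literals {p1=F, p2=F, p3=T}.
      branch 1.2 (add (\lnot \lnot \lnot p2 \land (((p3 \land \lnot p3) \lor p2) \leftrightarrow \lnot p3))):
        (\lnot \lnot \lnot p2 \land (((p3 \land \lnot p3) \lor p2) \leftrightarrow \lnot p3)): α-rule — add \lnot \lnot \lnot p2, (((p3 \land \lnot p3) \lor p2) \leftrightarrow \lnot p3).
        \lnot \lnot \lnot p2: drop double negation, giving \lnot p2.
        (((p3 \land \lnot p3) \lor p2) \leftrightarrow \lnot p3): β-rule — branch into ((p3 \land \lnot p3) \lor p2), \lnot p3  //  \lnot ((p3 \land \lnot p3) \lor p2), \lnot \lnot p3.
          branch 1.2.1 (add ((p3 \land \lnot p3) \lor p2), \lnot p3):
            × closes — contains both p3 and \lnot p3.
          branch 1.2.2 (add \lnot ((p3 \land \lnot p3) \lor p2), \lnot \lnot p3):
            \lnot ((p3 \land \lnot p3) \lor p2): α-rule — add \lnot (p3 \land \lnot p3), \lnot p2.
            \lnot (p3 \land \lnot p3): β-rule — branch into \lnot p3  //  \lnot \lnot p3.
              branch 1.2.2.1 (add \lnot p3):
                × closes — contains both p3 and \lnot p3.
              branch 1.2.2.2 (add \lnot \lnot p3):
                ○ open, literals {p2=F, p3=T}.
  branch 2 (add \lnot p3, \lnot ((p2 \leftrightarrow ((p3 \to p1) \lor p1)) \lor (\lnot \lnot \lnot p2 \land (((p3 \land \lnot p3) \lor p2) \leftrightarrow \lnot p3)))):
    \lnot ((p2 \leftrightarrow ((p3 \to p1) \lor p1)) \lor (\lnot \lnot \lnot p2 \land (((p3 \land \lnot p3) \lor p2) \leftrightarrow \lnot p3))): α-rule — add \lnot (p2 \leftrightarrow ((p3 \to p1) \lor p1)), \lnot (\lnot \lnot \lnot p2 \land (((p3 \land \lnot p3) \lor p2) \leftrightarrow \lnot p3)).
    \lnot (p2 \leftrightarrow ((p3 \to p1) \lor p1)): β-rule — branch into p2, \lnot ((p3 \to p1) \lor p1)  //  \lnot p2, ((p3 \to p1) \lor p1).
      branch 2.1 (add p2, \lnot ((p3 \to p1) \lor p1)):
        \lnot ((p3 \to p1) \lor p1): α-rule — add \lnot (p3 \to p1), \lnot p1.
        \lnot (p3 \to p1): α-rule — add p3, \lnot p1.
        × closes — contains both p3 and \lnot p3.
      branch 2.2 (add \lnot p2, ((p3 \to p1) \lor p1)):
        \lnot (\lnot \lnot \lnot p2 \land (((p3 \land \lnot p3) \lor p2) \leftrightarrow \lnot p3)): β-rule — branch into \lnot \lnot \lnot \lnot p2  //  \lnot (((p3 \land \lnot p3) \lor p2) \leftrightarrow \lnot p3).
          branch 2.2.1 (add \lnot \lnot \lnot \lnot p2):
            \lnot \lnot \lnot \lnot p2: drop double negation, giving \lnot \lnot p2.
            × closes — contains both p2 and \lnot p2.
          branch 2.2.2 (add \lnot (((p3 \land \lnot p3) \lor p2) \leftrightarrow \lnot p3)):
            ((p3 \to p1) \lor p1): β-rule — branch into (p3 \to p1)  //  p1.
              branch 2.2.2.1 (add (p3 \to p1)):
                \lnot (((p3 \land \lnot p3) \lor p2) \leftrightarrow \lnot p3): β-rule — branch into ((p3 \land \lnot p3) \lor p2), \lnot \lnot p3  //  \lnot ((p3 \land \lnot p3) \lor p2), \lnot p3.
                  branch 2.2.2.1.1 (add ((p3 \land \lnot p3) \lor p2), \lnot \lnot p3):
                    × closes — contains both p3 and \lnot p3.
                  branch 2.2.2.1.2 (add \lnot ((p3 \land \lnot p3) \lor p2), \lnot p3):
                    \lnot ((p3 \land \lnot p3) \lor p2): α-rule — add \lnot (p3 \land \lnot p3), \lnot p2.
                    (p3 \to p1): β-rule — branch into \lnot p3  //  p1.
                      branch 2.2.2.1.2.1 (add \lnot p3):
                        \lnot (p3 \land \lnot p3): β-rule — branch into \lnot p3  //  \lnot \lnot p3.
                          branch 2.2.2.1.2.1.1 (add \lnot p3):
                            ○ open, literals {p2=F, p3=F}.
                          branch 2.2.2.1.2.1.2 (add \lnot \lnot p3):
                            × closes — contains both p3 and \lnot p3.
                      branch 2.2.2.1.2.2 (add p1):
                        \lnot (p3 \land \lnot p3): β-rule — branch into \lnot p3  //  \lnot \lnot p3.
                          branch 2.2.2.1.2.2.1 (add \lnot p3):
                            ○ open, literals {p1=T, p2=F, p3=F}.
                          branch 2.2.2.1.2.2.2 (add \lnot \lnot p3):
                            × closes — contains both p3 and \lnot p3.
              branch 2.2.2.2 (add p1):
                \lnot (((p3 \land \lnot p3) \lor p2) \leftrightarrow \lnot p3): β-rule — branch into ((p3 \land \lnot p3) \lor p2), \lnot \lnot p3  //  \lnot ((p3 \land \lnot p3) \lor p2), \lnot p3.
                  branch 2.2.2.2.1 (add ((p3 \land \lnot p3) \lor p2), \lnot \lnot p3):
                    × closes — contains both p3 and \lnot p3.
                  branch 2.2.2.2.2 (add \lnot ((p3 \land \lnot p3) \lor p2), \lnot p3):
                    \lnot ((p3 \land \lnot p3) \lor p2): α-rule — add \lnot (p3 \land \lnot p3), \lnot p2.
                    \lnot (p3 \land \lnot p3): β-rule — branch into \lnot p3  //  \lnot \lnot p3.
                      branch 2.2.2.2.2.1 (add \lnot p3):
                        ○ open, literals {p1=T, p2=F, p3=F}.
                      branch 2.2.2.2.2.2 (add \lnot \lnot p3):
                        × closes — contains both p3 and \lnot p3.
10 branches closed, 7 open.
An open branch gives a satisfying assignment: p1=T, p2=T, p3=T.

Satisfiable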